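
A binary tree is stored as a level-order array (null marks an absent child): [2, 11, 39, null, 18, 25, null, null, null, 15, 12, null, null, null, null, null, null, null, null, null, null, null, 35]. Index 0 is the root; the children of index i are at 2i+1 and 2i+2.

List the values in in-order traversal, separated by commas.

In-order visits the left subtree, then the node, then the right subtree.
At 2: go left to 11.
  At 11: no left child.
  Visit 11.
  At 11: go right to 18.
    At 18: go left to 15.
      15 is a leaf — visit 15.
    Visit 18.
    At 18: go right to 12.
      At 12: no left child.
      Visit 12.
      At 12: go right to 35.
        35 is a leaf — visit 35.
Visit 2.
At 2: go right to 39.
  At 39: go left to 25.
    25 is a leaf — visit 25.
  Visit 39.
  At 39: no right child.

11, 15, 18, 12, 35, 2, 25, 39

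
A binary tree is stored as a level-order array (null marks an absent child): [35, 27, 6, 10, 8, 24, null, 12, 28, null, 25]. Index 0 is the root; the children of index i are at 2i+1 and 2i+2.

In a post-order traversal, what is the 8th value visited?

6

Post-order visits the left subtree, then the right subtree, then the node.
At 35: go left to 27.
  At 27: go left to 10.
    At 10: go left to 12.
      12 is a leaf — visit 12.
    At 10: go right to 28.
      28 is a leaf — visit 28.
    Visit 10.
  At 27: go right to 8.
    At 8: no left child.
    At 8: go right to 25.
      25 is a leaf — visit 25.
    Visit 8.
  Visit 27.
At 35: go right to 6.
  At 6: go left to 24.
    24 is a leaf — visit 24.
  At 6: no right child.
  Visit 6.
Visit 35.
Full post-order sequence: 12, 28, 10, 25, 8, 27, 24, 6, 35.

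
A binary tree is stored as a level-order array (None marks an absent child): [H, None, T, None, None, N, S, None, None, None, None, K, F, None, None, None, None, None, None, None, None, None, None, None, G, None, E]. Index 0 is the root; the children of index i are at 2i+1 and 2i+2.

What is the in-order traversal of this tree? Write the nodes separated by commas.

H, K, G, N, F, E, T, S

In-order visits the left subtree, then the node, then the right subtree.
At H: no left child.
Visit H.
At H: go right to T.
  At T: go left to N.
    At N: go left to K.
      At K: no left child.
      Visit K.
      At K: go right to G.
        G is a leaf — visit G.
    Visit N.
    At N: go right to F.
      At F: no left child.
      Visit F.
      At F: go right to E.
        E is a leaf — visit E.
  Visit T.
  At T: go right to S.
    S is a leaf — visit S.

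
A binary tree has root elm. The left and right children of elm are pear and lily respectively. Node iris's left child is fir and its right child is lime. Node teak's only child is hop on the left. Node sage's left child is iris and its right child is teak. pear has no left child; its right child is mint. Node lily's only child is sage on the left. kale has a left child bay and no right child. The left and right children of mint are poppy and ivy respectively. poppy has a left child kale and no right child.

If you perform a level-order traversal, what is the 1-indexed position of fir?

11

Level-order visits nodes level by level from the root, left to right within each level.
Level 0: elm
Level 1: pear, lily
Level 2: mint, sage
Level 3: poppy, ivy, iris, teak
Level 4: kale, fir, lime, hop
Level 5: bay
Full level-order sequence: elm, pear, lily, mint, sage, poppy, ivy, iris, teak, kale, fir, lime, hop, bay.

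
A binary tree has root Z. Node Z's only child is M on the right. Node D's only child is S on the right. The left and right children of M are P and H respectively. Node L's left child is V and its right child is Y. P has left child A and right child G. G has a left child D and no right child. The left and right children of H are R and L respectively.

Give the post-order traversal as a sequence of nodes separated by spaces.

A S D G P R V Y L H M Z

Post-order visits the left subtree, then the right subtree, then the node.
At Z: no left child.
At Z: go right to M.
  At M: go left to P.
    At P: go left to A.
      A is a leaf — visit A.
    At P: go right to G.
      At G: go left to D.
        At D: no left child.
        At D: go right to S.
          S is a leaf — visit S.
        Visit D.
      At G: no right child.
      Visit G.
    Visit P.
  At M: go right to H.
    At H: go left to R.
      R is a leaf — visit R.
    At H: go right to L.
      At L: go left to V.
        V is a leaf — visit V.
      At L: go right to Y.
        Y is a leaf — visit Y.
      Visit L.
    Visit H.
  Visit M.
Visit Z.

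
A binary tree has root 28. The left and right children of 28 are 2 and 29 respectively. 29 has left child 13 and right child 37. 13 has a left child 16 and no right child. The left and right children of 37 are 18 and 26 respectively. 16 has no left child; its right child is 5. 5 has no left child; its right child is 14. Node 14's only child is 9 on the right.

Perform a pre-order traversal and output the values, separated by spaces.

Pre-order visits the node, then its left subtree, then its right subtree.
Visit 28.
At 28: go left to 2.
  2 is a leaf — visit 2.
At 28: go right to 29.
  Visit 29.
  At 29: go left to 13.
    Visit 13.
    At 13: go left to 16.
      Visit 16.
      At 16: no left child.
      At 16: go right to 5.
        Visit 5.
        At 5: no left child.
        At 5: go right to 14.
          Visit 14.
          At 14: no left child.
          At 14: go right to 9.
            9 is a leaf — visit 9.
    At 13: no right child.
  At 29: go right to 37.
    Visit 37.
    At 37: go left to 18.
      18 is a leaf — visit 18.
    At 37: go right to 26.
      26 is a leaf — visit 26.

28 2 29 13 16 5 14 9 37 18 26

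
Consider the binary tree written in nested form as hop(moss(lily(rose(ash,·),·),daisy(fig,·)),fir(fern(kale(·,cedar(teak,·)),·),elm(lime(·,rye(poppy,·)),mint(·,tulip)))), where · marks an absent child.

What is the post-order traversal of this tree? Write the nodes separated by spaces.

Post-order visits the left subtree, then the right subtree, then the node.
At hop: go left to moss.
  At moss: go left to lily.
    At lily: go left to rose.
      At rose: go left to ash.
        ash is a leaf — visit ash.
      At rose: no right child.
      Visit rose.
    At lily: no right child.
    Visit lily.
  At moss: go right to daisy.
    At daisy: go left to fig.
      fig is a leaf — visit fig.
    At daisy: no right child.
    Visit daisy.
  Visit moss.
At hop: go right to fir.
  At fir: go left to fern.
    At fern: go left to kale.
      At kale: no left child.
      At kale: go right to cedar.
        At cedar: go left to teak.
          teak is a leaf — visit teak.
        At cedar: no right child.
        Visit cedar.
      Visit kale.
    At fern: no right child.
    Visit fern.
  At fir: go right to elm.
    At elm: go left to lime.
      At lime: no left child.
      At lime: go right to rye.
        At rye: go left to poppy.
          poppy is a leaf — visit poppy.
        At rye: no right child.
        Visit rye.
      Visit lime.
    At elm: go right to mint.
      At mint: no left child.
      At mint: go right to tulip.
        tulip is a leaf — visit tulip.
      Visit mint.
    Visit elm.
  Visit fir.
Visit hop.

ash rose lily fig daisy moss teak cedar kale fern poppy rye lime tulip mint elm fir hop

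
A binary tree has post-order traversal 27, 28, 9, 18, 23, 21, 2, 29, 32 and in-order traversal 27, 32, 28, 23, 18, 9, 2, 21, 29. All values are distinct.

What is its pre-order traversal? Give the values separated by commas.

The last element of post-order is the root; it splits in-order into left and right subtrees.
Root 32: left subtree has 1 node {27}, right has 7 {28, 23, 18, 9, 2, 21, 29}.
  Root 29: left subtree has 6 nodes {28, 23, 18, 9, 2, 21}, right has 0 { }.
    Root 2: left subtree has 4 nodes {28, 23, 18, 9}, right has 1 {21}.
      Root 23: left subtree has 1 node {28}, right has 2 {18, 9}.
        Root 18: left subtree has 0 nodes { }, right has 1 {9}.

32, 27, 29, 2, 23, 28, 18, 9, 21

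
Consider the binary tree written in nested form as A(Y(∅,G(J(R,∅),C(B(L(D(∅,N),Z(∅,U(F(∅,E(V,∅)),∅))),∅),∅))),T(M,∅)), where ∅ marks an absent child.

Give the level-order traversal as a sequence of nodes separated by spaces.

Level-order visits nodes level by level from the root, left to right within each level.
Level 0: A
Level 1: Y, T
Level 2: G, M
Level 3: J, C
Level 4: R, B
Level 5: L
Level 6: D, Z
Level 7: N, U
Level 8: F
Level 9: E
Level 10: V

A Y T G M J C R B L D Z N U F E V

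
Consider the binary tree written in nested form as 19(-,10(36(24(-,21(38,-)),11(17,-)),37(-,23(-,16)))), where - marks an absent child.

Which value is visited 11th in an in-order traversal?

16

In-order visits the left subtree, then the node, then the right subtree.
At 19: no left child.
Visit 19.
At 19: go right to 10.
  At 10: go left to 36.
    At 36: go left to 24.
      At 24: no left child.
      Visit 24.
      At 24: go right to 21.
        At 21: go left to 38.
          38 is a leaf — visit 38.
        Visit 21.
        At 21: no right child.
    Visit 36.
    At 36: go right to 11.
      At 11: go left to 17.
        17 is a leaf — visit 17.
      Visit 11.
      At 11: no right child.
  Visit 10.
  At 10: go right to 37.
    At 37: no left child.
    Visit 37.
    At 37: go right to 23.
      At 23: no left child.
      Visit 23.
      At 23: go right to 16.
        16 is a leaf — visit 16.
Full in-order sequence: 19, 24, 38, 21, 36, 17, 11, 10, 37, 23, 16.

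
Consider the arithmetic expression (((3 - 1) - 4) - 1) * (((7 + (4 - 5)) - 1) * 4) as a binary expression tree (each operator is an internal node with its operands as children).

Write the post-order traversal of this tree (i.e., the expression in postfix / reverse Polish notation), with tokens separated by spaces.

Post-order on an expression tree gives postfix notation: for each operator, emit left operand, right operand, then the operator.

3 1 - 4 - 1 - 7 4 5 - + 1 - 4 * *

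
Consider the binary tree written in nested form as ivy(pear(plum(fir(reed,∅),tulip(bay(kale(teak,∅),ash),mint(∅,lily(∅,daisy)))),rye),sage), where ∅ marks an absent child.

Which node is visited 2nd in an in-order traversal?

In-order visits the left subtree, then the node, then the right subtree.
At ivy: go left to pear.
  At pear: go left to plum.
    At plum: go left to fir.
      At fir: go left to reed.
        reed is a leaf — visit reed.
      Visit fir.
      At fir: no right child.
    Visit plum.
    At plum: go right to tulip.
      At tulip: go left to bay.
        At bay: go left to kale.
          At kale: go left to teak.
            teak is a leaf — visit teak.
          Visit kale.
          At kale: no right child.
        Visit bay.
        At bay: go right to ash.
          ash is a leaf — visit ash.
      Visit tulip.
      At tulip: go right to mint.
        At mint: no left child.
        Visit mint.
        At mint: go right to lily.
          At lily: no left child.
          Visit lily.
          At lily: go right to daisy.
            daisy is a leaf — visit daisy.
  Visit pear.
  At pear: go right to rye.
    rye is a leaf — visit rye.
Visit ivy.
At ivy: go right to sage.
  sage is a leaf — visit sage.
Full in-order sequence: reed, fir, plum, teak, kale, bay, ash, tulip, mint, lily, daisy, pear, rye, ivy, sage.

fir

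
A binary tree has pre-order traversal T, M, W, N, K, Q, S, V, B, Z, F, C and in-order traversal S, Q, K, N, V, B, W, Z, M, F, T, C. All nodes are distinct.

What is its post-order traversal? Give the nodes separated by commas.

S, Q, K, B, V, N, Z, W, F, M, C, T

The first element of pre-order is the root; it splits in-order into left and right subtrees.
Root T: left subtree has 10 nodes {S, Q, K, N, V, B, W, Z, M, F}, right has 1 {C}.
  Root M: left subtree has 8 nodes {S, Q, K, N, V, B, W, Z}, right has 1 {F}.
    Root W: left subtree has 6 nodes {S, Q, K, N, V, B}, right has 1 {Z}.
      Root N: left subtree has 3 nodes {S, Q, K}, right has 2 {V, B}.
        Root K: left subtree has 2 nodes {S, Q}, right has 0 { }.
          Root Q: left subtree has 1 node {S}, right has 0 { }.
        Root V: left subtree has 0 nodes { }, right has 1 {B}.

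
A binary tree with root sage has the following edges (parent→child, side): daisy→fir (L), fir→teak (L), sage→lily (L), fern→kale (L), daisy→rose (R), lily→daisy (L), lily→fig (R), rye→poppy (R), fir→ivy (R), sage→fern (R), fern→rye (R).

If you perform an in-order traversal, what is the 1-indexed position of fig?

In-order visits the left subtree, then the node, then the right subtree.
At sage: go left to lily.
  At lily: go left to daisy.
    At daisy: go left to fir.
      At fir: go left to teak.
        teak is a leaf — visit teak.
      Visit fir.
      At fir: go right to ivy.
        ivy is a leaf — visit ivy.
    Visit daisy.
    At daisy: go right to rose.
      rose is a leaf — visit rose.
  Visit lily.
  At lily: go right to fig.
    fig is a leaf — visit fig.
Visit sage.
At sage: go right to fern.
  At fern: go left to kale.
    kale is a leaf — visit kale.
  Visit fern.
  At fern: go right to rye.
    At rye: no left child.
    Visit rye.
    At rye: go right to poppy.
      poppy is a leaf — visit poppy.
Full in-order sequence: teak, fir, ivy, daisy, rose, lily, fig, sage, kale, fern, rye, poppy.

7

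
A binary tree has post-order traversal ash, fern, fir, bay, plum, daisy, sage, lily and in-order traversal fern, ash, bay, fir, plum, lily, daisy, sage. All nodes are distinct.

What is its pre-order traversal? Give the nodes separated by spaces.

lily plum bay fern ash fir sage daisy

The last element of post-order is the root; it splits in-order into left and right subtrees.
Root lily: left subtree has 5 nodes {fern, ash, bay, fir, plum}, right has 2 {daisy, sage}.
  Root plum: left subtree has 4 nodes {fern, ash, bay, fir}, right has 0 { }.
    Root bay: left subtree has 2 nodes {fern, ash}, right has 1 {fir}.
      Root fern: left subtree has 0 nodes { }, right has 1 {ash}.
  Root sage: left subtree has 1 node {daisy}, right has 0 { }.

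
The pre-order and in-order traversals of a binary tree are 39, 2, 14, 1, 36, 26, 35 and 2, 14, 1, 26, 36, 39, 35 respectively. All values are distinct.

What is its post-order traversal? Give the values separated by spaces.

The first element of pre-order is the root; it splits in-order into left and right subtrees.
Root 39: left subtree has 5 nodes {2, 14, 1, 26, 36}, right has 1 {35}.
  Root 2: left subtree has 0 nodes { }, right has 4 {14, 1, 26, 36}.
    Root 14: left subtree has 0 nodes { }, right has 3 {1, 26, 36}.
      Root 1: left subtree has 0 nodes { }, right has 2 {26, 36}.
        Root 36: left subtree has 1 node {26}, right has 0 { }.

26 36 1 14 2 35 39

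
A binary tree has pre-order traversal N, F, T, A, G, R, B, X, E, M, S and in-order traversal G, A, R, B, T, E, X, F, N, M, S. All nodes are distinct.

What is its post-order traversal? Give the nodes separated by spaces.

The first element of pre-order is the root; it splits in-order into left and right subtrees.
Root N: left subtree has 8 nodes {G, A, R, B, T, E, X, F}, right has 2 {M, S}.
  Root F: left subtree has 7 nodes {G, A, R, B, T, E, X}, right has 0 { }.
    Root T: left subtree has 4 nodes {G, A, R, B}, right has 2 {E, X}.
      Root A: left subtree has 1 node {G}, right has 2 {R, B}.
        Root R: left subtree has 0 nodes { }, right has 1 {B}.
      Root X: left subtree has 1 node {E}, right has 0 { }.
  Root M: left subtree has 0 nodes { }, right has 1 {S}.

G B R A E X T F S M N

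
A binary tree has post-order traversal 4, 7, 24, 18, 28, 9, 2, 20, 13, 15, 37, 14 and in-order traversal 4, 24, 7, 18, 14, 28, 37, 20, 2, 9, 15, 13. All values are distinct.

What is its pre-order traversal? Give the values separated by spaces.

The last element of post-order is the root; it splits in-order into left and right subtrees.
Root 14: left subtree has 4 nodes {4, 24, 7, 18}, right has 7 {28, 37, 20, 2, 9, 15, 13}.
  Root 18: left subtree has 3 nodes {4, 24, 7}, right has 0 { }.
    Root 24: left subtree has 1 node {4}, right has 1 {7}.
  Root 37: left subtree has 1 node {28}, right has 5 {20, 2, 9, 15, 13}.
    Root 15: left subtree has 3 nodes {20, 2, 9}, right has 1 {13}.
      Root 20: left subtree has 0 nodes { }, right has 2 {2, 9}.
        Root 2: left subtree has 0 nodes { }, right has 1 {9}.

14 18 24 4 7 37 28 15 20 2 9 13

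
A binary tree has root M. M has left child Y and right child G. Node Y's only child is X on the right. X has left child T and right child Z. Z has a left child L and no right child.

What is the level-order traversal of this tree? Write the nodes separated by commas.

M, Y, G, X, T, Z, L

Level-order visits nodes level by level from the root, left to right within each level.
Level 0: M
Level 1: Y, G
Level 2: X
Level 3: T, Z
Level 4: L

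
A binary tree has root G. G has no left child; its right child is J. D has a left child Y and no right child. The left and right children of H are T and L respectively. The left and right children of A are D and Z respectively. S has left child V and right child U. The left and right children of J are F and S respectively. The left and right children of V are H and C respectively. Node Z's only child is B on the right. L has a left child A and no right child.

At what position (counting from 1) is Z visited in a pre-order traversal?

12

Pre-order visits the node, then its left subtree, then its right subtree.
Visit G.
At G: no left child.
At G: go right to J.
  Visit J.
  At J: go left to F.
    F is a leaf — visit F.
  At J: go right to S.
    Visit S.
    At S: go left to V.
      Visit V.
      At V: go left to H.
        Visit H.
        At H: go left to T.
          T is a leaf — visit T.
        At H: go right to L.
          Visit L.
          At L: go left to A.
            Visit A.
            At A: go left to D.
              Visit D.
              At D: go left to Y.
                Y is a leaf — visit Y.
              At D: no right child.
            At A: go right to Z.
              Visit Z.
              At Z: no left child.
              At Z: go right to B.
                B is a leaf — visit B.
          At L: no right child.
      At V: go right to C.
        C is a leaf — visit C.
    At S: go right to U.
      U is a leaf — visit U.
Full pre-order sequence: G, J, F, S, V, H, T, L, A, D, Y, Z, B, C, U.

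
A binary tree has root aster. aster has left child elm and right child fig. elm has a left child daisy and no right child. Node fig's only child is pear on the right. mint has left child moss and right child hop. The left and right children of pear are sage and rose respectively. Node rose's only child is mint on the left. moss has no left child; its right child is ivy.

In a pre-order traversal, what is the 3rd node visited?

Pre-order visits the node, then its left subtree, then its right subtree.
Visit aster.
At aster: go left to elm.
  Visit elm.
  At elm: go left to daisy.
    daisy is a leaf — visit daisy.
  At elm: no right child.
At aster: go right to fig.
  Visit fig.
  At fig: no left child.
  At fig: go right to pear.
    Visit pear.
    At pear: go left to sage.
      sage is a leaf — visit sage.
    At pear: go right to rose.
      Visit rose.
      At rose: go left to mint.
        Visit mint.
        At mint: go left to moss.
          Visit moss.
          At moss: no left child.
          At moss: go right to ivy.
            ivy is a leaf — visit ivy.
        At mint: go right to hop.
          hop is a leaf — visit hop.
      At rose: no right child.
Full pre-order sequence: aster, elm, daisy, fig, pear, sage, rose, mint, moss, ivy, hop.

daisy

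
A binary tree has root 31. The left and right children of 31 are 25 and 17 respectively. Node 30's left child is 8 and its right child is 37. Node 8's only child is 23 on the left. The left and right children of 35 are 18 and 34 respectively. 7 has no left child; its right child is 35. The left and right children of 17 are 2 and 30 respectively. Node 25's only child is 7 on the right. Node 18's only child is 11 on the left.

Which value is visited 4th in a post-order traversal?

Post-order visits the left subtree, then the right subtree, then the node.
At 31: go left to 25.
  At 25: no left child.
  At 25: go right to 7.
    At 7: no left child.
    At 7: go right to 35.
      At 35: go left to 18.
        At 18: go left to 11.
          11 is a leaf — visit 11.
        At 18: no right child.
        Visit 18.
      At 35: go right to 34.
        34 is a leaf — visit 34.
      Visit 35.
    Visit 7.
  Visit 25.
At 31: go right to 17.
  At 17: go left to 2.
    2 is a leaf — visit 2.
  At 17: go right to 30.
    At 30: go left to 8.
      At 8: go left to 23.
        23 is a leaf — visit 23.
      At 8: no right child.
      Visit 8.
    At 30: go right to 37.
      37 is a leaf — visit 37.
    Visit 30.
  Visit 17.
Visit 31.
Full post-order sequence: 11, 18, 34, 35, 7, 25, 2, 23, 8, 37, 30, 17, 31.

35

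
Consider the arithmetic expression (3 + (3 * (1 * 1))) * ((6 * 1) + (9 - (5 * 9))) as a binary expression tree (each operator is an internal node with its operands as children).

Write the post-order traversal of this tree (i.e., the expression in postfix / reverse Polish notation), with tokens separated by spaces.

3 3 1 1 * * + 6 1 * 9 5 9 * - + *

Post-order on an expression tree gives postfix notation: for each operator, emit left operand, right operand, then the operator.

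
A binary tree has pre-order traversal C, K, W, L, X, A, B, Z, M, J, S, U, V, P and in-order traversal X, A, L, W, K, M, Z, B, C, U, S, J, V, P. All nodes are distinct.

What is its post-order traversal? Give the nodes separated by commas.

The first element of pre-order is the root; it splits in-order into left and right subtrees.
Root C: left subtree has 8 nodes {X, A, L, W, K, M, Z, B}, right has 5 {U, S, J, V, P}.
  Root K: left subtree has 4 nodes {X, A, L, W}, right has 3 {M, Z, B}.
    Root W: left subtree has 3 nodes {X, A, L}, right has 0 { }.
      Root L: left subtree has 2 nodes {X, A}, right has 0 { }.
        Root X: left subtree has 0 nodes { }, right has 1 {A}.
    Root B: left subtree has 2 nodes {M, Z}, right has 0 { }.
      Root Z: left subtree has 1 node {M}, right has 0 { }.
  Root J: left subtree has 2 nodes {U, S}, right has 2 {V, P}.
    Root S: left subtree has 1 node {U}, right has 0 { }.
    Root V: left subtree has 0 nodes { }, right has 1 {P}.

A, X, L, W, M, Z, B, K, U, S, P, V, J, C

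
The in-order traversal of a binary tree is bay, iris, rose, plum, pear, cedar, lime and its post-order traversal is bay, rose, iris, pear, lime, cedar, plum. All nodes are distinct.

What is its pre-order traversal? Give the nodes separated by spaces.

plum iris bay rose cedar pear lime

The last element of post-order is the root; it splits in-order into left and right subtrees.
Root plum: left subtree has 3 nodes {bay, iris, rose}, right has 3 {pear, cedar, lime}.
  Root iris: left subtree has 1 node {bay}, right has 1 {rose}.
  Root cedar: left subtree has 1 node {pear}, right has 1 {lime}.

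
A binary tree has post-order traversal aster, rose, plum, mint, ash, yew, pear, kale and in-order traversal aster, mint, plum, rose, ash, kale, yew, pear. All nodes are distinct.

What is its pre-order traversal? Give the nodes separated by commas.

The last element of post-order is the root; it splits in-order into left and right subtrees.
Root kale: left subtree has 5 nodes {aster, mint, plum, rose, ash}, right has 2 {yew, pear}.
  Root ash: left subtree has 4 nodes {aster, mint, plum, rose}, right has 0 { }.
    Root mint: left subtree has 1 node {aster}, right has 2 {plum, rose}.
      Root plum: left subtree has 0 nodes { }, right has 1 {rose}.
  Root pear: left subtree has 1 node {yew}, right has 0 { }.

kale, ash, mint, aster, plum, rose, pear, yew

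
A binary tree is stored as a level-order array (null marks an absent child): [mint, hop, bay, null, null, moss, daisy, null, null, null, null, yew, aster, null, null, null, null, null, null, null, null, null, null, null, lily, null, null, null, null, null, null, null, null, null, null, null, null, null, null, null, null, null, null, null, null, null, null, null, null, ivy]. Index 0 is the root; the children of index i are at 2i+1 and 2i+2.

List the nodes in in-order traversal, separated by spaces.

hop mint yew ivy lily moss aster bay daisy

In-order visits the left subtree, then the node, then the right subtree.
At mint: go left to hop.
  hop is a leaf — visit hop.
Visit mint.
At mint: go right to bay.
  At bay: go left to moss.
    At moss: go left to yew.
      At yew: no left child.
      Visit yew.
      At yew: go right to lily.
        At lily: go left to ivy.
          ivy is a leaf — visit ivy.
        Visit lily.
        At lily: no right child.
    Visit moss.
    At moss: go right to aster.
      aster is a leaf — visit aster.
  Visit bay.
  At bay: go right to daisy.
    daisy is a leaf — visit daisy.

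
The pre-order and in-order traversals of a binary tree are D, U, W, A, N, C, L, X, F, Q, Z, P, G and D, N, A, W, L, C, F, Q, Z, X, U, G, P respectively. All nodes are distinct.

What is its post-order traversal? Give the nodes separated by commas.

N, A, L, Z, Q, F, X, C, W, G, P, U, D

The first element of pre-order is the root; it splits in-order into left and right subtrees.
Root D: left subtree has 0 nodes { }, right has 12 {N, A, W, L, C, F, Q, Z, X, U, G, P}.
  Root U: left subtree has 9 nodes {N, A, W, L, C, F, Q, Z, X}, right has 2 {G, P}.
    Root W: left subtree has 2 nodes {N, A}, right has 6 {L, C, F, Q, Z, X}.
      Root A: left subtree has 1 node {N}, right has 0 { }.
      Root C: left subtree has 1 node {L}, right has 4 {F, Q, Z, X}.
        Root X: left subtree has 3 nodes {F, Q, Z}, right has 0 { }.
          Root F: left subtree has 0 nodes { }, right has 2 {Q, Z}.
            Root Q: left subtree has 0 nodes { }, right has 1 {Z}.
    Root P: left subtree has 1 node {G}, right has 0 { }.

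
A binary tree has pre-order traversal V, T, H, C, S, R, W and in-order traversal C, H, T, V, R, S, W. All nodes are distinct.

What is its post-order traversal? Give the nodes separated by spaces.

C H T R W S V

The first element of pre-order is the root; it splits in-order into left and right subtrees.
Root V: left subtree has 3 nodes {C, H, T}, right has 3 {R, S, W}.
  Root T: left subtree has 2 nodes {C, H}, right has 0 { }.
    Root H: left subtree has 1 node {C}, right has 0 { }.
  Root S: left subtree has 1 node {R}, right has 1 {W}.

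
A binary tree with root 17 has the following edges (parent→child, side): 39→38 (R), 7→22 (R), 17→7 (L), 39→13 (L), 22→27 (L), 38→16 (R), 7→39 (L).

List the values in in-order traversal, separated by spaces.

In-order visits the left subtree, then the node, then the right subtree.
At 17: go left to 7.
  At 7: go left to 39.
    At 39: go left to 13.
      13 is a leaf — visit 13.
    Visit 39.
    At 39: go right to 38.
      At 38: no left child.
      Visit 38.
      At 38: go right to 16.
        16 is a leaf — visit 16.
  Visit 7.
  At 7: go right to 22.
    At 22: go left to 27.
      27 is a leaf — visit 27.
    Visit 22.
    At 22: no right child.
Visit 17.
At 17: no right child.

13 39 38 16 7 27 22 17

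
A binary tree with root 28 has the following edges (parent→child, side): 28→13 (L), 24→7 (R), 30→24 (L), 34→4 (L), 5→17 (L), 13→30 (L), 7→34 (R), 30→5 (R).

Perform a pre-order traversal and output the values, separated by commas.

Pre-order visits the node, then its left subtree, then its right subtree.
Visit 28.
At 28: go left to 13.
  Visit 13.
  At 13: go left to 30.
    Visit 30.
    At 30: go left to 24.
      Visit 24.
      At 24: no left child.
      At 24: go right to 7.
        Visit 7.
        At 7: no left child.
        At 7: go right to 34.
          Visit 34.
          At 34: go left to 4.
            4 is a leaf — visit 4.
          At 34: no right child.
    At 30: go right to 5.
      Visit 5.
      At 5: go left to 17.
        17 is a leaf — visit 17.
      At 5: no right child.
  At 13: no right child.
At 28: no right child.

28, 13, 30, 24, 7, 34, 4, 5, 17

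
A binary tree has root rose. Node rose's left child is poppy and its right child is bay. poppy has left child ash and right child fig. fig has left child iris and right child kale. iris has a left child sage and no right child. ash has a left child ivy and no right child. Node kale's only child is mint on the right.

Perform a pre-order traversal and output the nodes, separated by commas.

rose, poppy, ash, ivy, fig, iris, sage, kale, mint, bay

Pre-order visits the node, then its left subtree, then its right subtree.
Visit rose.
At rose: go left to poppy.
  Visit poppy.
  At poppy: go left to ash.
    Visit ash.
    At ash: go left to ivy.
      ivy is a leaf — visit ivy.
    At ash: no right child.
  At poppy: go right to fig.
    Visit fig.
    At fig: go left to iris.
      Visit iris.
      At iris: go left to sage.
        sage is a leaf — visit sage.
      At iris: no right child.
    At fig: go right to kale.
      Visit kale.
      At kale: no left child.
      At kale: go right to mint.
        mint is a leaf — visit mint.
At rose: go right to bay.
  bay is a leaf — visit bay.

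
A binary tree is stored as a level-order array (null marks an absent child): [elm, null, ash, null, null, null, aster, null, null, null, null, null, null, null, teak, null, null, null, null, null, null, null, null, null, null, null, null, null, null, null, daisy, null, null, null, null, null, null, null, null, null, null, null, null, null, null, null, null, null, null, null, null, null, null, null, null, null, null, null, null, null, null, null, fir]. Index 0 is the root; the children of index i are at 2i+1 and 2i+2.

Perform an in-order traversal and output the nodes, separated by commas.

In-order visits the left subtree, then the node, then the right subtree.
At elm: no left child.
Visit elm.
At elm: go right to ash.
  At ash: no left child.
  Visit ash.
  At ash: go right to aster.
    At aster: no left child.
    Visit aster.
    At aster: go right to teak.
      At teak: no left child.
      Visit teak.
      At teak: go right to daisy.
        At daisy: no left child.
        Visit daisy.
        At daisy: go right to fir.
          fir is a leaf — visit fir.

elm, ash, aster, teak, daisy, fir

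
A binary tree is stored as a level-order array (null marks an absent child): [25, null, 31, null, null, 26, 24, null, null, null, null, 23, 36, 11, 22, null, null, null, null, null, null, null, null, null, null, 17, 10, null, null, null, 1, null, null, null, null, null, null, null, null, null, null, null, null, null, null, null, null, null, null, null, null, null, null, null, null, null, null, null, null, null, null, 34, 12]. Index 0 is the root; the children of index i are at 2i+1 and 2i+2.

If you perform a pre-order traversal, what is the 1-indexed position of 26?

Pre-order visits the node, then its left subtree, then its right subtree.
Visit 25.
At 25: no left child.
At 25: go right to 31.
  Visit 31.
  At 31: go left to 26.
    Visit 26.
    At 26: go left to 23.
      23 is a leaf — visit 23.
    At 26: go right to 36.
      Visit 36.
      At 36: go left to 17.
        17 is a leaf — visit 17.
      At 36: go right to 10.
        10 is a leaf — visit 10.
  At 31: go right to 24.
    Visit 24.
    At 24: go left to 11.
      11 is a leaf — visit 11.
    At 24: go right to 22.
      Visit 22.
      At 22: no left child.
      At 22: go right to 1.
        Visit 1.
        At 1: go left to 34.
          34 is a leaf — visit 34.
        At 1: go right to 12.
          12 is a leaf — visit 12.
Full pre-order sequence: 25, 31, 26, 23, 36, 17, 10, 24, 11, 22, 1, 34, 12.

3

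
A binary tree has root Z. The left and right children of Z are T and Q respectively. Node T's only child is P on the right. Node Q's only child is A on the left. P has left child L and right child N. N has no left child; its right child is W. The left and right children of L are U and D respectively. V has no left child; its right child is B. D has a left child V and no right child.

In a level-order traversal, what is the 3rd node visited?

Q

Level-order visits nodes level by level from the root, left to right within each level.
Level 0: Z
Level 1: T, Q
Level 2: P, A
Level 3: L, N
Level 4: U, D, W
Level 5: V
Level 6: B
Full level-order sequence: Z, T, Q, P, A, L, N, U, D, W, V, B.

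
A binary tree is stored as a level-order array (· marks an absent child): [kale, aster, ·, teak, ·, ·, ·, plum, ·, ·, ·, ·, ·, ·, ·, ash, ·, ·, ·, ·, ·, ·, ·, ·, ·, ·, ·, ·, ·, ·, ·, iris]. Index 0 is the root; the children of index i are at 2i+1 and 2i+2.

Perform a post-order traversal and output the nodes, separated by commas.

Post-order visits the left subtree, then the right subtree, then the node.
At kale: go left to aster.
  At aster: go left to teak.
    At teak: go left to plum.
      At plum: go left to ash.
        At ash: go left to iris.
          iris is a leaf — visit iris.
        At ash: no right child.
        Visit ash.
      At plum: no right child.
      Visit plum.
    At teak: no right child.
    Visit teak.
  At aster: no right child.
  Visit aster.
At kale: no right child.
Visit kale.

iris, ash, plum, teak, aster, kale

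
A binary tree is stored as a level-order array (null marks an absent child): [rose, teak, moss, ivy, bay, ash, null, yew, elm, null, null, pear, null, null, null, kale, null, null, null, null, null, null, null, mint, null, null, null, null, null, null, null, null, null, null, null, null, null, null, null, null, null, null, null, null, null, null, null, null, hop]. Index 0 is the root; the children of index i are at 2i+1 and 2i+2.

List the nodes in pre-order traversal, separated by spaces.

rose teak ivy yew kale elm bay moss ash pear mint hop

Pre-order visits the node, then its left subtree, then its right subtree.
Visit rose.
At rose: go left to teak.
  Visit teak.
  At teak: go left to ivy.
    Visit ivy.
    At ivy: go left to yew.
      Visit yew.
      At yew: go left to kale.
        kale is a leaf — visit kale.
      At yew: no right child.
    At ivy: go right to elm.
      elm is a leaf — visit elm.
  At teak: go right to bay.
    bay is a leaf — visit bay.
At rose: go right to moss.
  Visit moss.
  At moss: go left to ash.
    Visit ash.
    At ash: go left to pear.
      Visit pear.
      At pear: go left to mint.
        Visit mint.
        At mint: no left child.
        At mint: go right to hop.
          hop is a leaf — visit hop.
      At pear: no right child.
    At ash: no right child.
  At moss: no right child.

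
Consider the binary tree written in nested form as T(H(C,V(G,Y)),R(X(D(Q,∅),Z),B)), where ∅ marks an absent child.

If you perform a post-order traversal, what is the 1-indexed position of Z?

8

Post-order visits the left subtree, then the right subtree, then the node.
At T: go left to H.
  At H: go left to C.
    C is a leaf — visit C.
  At H: go right to V.
    At V: go left to G.
      G is a leaf — visit G.
    At V: go right to Y.
      Y is a leaf — visit Y.
    Visit V.
  Visit H.
At T: go right to R.
  At R: go left to X.
    At X: go left to D.
      At D: go left to Q.
        Q is a leaf — visit Q.
      At D: no right child.
      Visit D.
    At X: go right to Z.
      Z is a leaf — visit Z.
    Visit X.
  At R: go right to B.
    B is a leaf — visit B.
  Visit R.
Visit T.
Full post-order sequence: C, G, Y, V, H, Q, D, Z, X, B, R, T.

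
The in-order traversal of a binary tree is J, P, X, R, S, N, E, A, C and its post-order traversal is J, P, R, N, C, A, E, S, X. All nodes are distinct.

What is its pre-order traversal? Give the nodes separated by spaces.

The last element of post-order is the root; it splits in-order into left and right subtrees.
Root X: left subtree has 2 nodes {J, P}, right has 6 {R, S, N, E, A, C}.
  Root P: left subtree has 1 node {J}, right has 0 { }.
  Root S: left subtree has 1 node {R}, right has 4 {N, E, A, C}.
    Root E: left subtree has 1 node {N}, right has 2 {A, C}.
      Root A: left subtree has 0 nodes { }, right has 1 {C}.

X P J S R E N A C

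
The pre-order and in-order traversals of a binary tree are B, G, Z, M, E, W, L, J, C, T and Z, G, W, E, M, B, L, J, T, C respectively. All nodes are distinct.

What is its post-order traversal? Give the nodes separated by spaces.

The first element of pre-order is the root; it splits in-order into left and right subtrees.
Root B: left subtree has 5 nodes {Z, G, W, E, M}, right has 4 {L, J, T, C}.
  Root G: left subtree has 1 node {Z}, right has 3 {W, E, M}.
    Root M: left subtree has 2 nodes {W, E}, right has 0 { }.
      Root E: left subtree has 1 node {W}, right has 0 { }.
  Root L: left subtree has 0 nodes { }, right has 3 {J, T, C}.
    Root J: left subtree has 0 nodes { }, right has 2 {T, C}.
      Root C: left subtree has 1 node {T}, right has 0 { }.

Z W E M G T C J L B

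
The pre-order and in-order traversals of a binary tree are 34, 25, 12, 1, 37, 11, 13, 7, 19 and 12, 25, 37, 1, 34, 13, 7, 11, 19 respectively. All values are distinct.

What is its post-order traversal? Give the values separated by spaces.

The first element of pre-order is the root; it splits in-order into left and right subtrees.
Root 34: left subtree has 4 nodes {12, 25, 37, 1}, right has 4 {13, 7, 11, 19}.
  Root 25: left subtree has 1 node {12}, right has 2 {37, 1}.
    Root 1: left subtree has 1 node {37}, right has 0 { }.
  Root 11: left subtree has 2 nodes {13, 7}, right has 1 {19}.
    Root 13: left subtree has 0 nodes { }, right has 1 {7}.

12 37 1 25 7 13 19 11 34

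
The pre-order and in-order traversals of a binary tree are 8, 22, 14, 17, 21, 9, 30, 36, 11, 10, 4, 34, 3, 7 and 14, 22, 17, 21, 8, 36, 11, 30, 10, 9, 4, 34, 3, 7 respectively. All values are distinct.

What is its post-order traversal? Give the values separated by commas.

14, 21, 17, 22, 11, 36, 10, 30, 7, 3, 34, 4, 9, 8

The first element of pre-order is the root; it splits in-order into left and right subtrees.
Root 8: left subtree has 4 nodes {14, 22, 17, 21}, right has 9 {36, 11, 30, 10, 9, 4, 34, 3, 7}.
  Root 22: left subtree has 1 node {14}, right has 2 {17, 21}.
    Root 17: left subtree has 0 nodes { }, right has 1 {21}.
  Root 9: left subtree has 4 nodes {36, 11, 30, 10}, right has 4 {4, 34, 3, 7}.
    Root 30: left subtree has 2 nodes {36, 11}, right has 1 {10}.
      Root 36: left subtree has 0 nodes { }, right has 1 {11}.
    Root 4: left subtree has 0 nodes { }, right has 3 {34, 3, 7}.
      Root 34: left subtree has 0 nodes { }, right has 2 {3, 7}.
        Root 3: left subtree has 0 nodes { }, right has 1 {7}.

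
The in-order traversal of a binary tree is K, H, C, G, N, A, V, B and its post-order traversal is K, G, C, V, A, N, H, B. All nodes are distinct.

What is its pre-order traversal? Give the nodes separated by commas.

B, H, K, N, C, G, A, V

The last element of post-order is the root; it splits in-order into left and right subtrees.
Root B: left subtree has 7 nodes {K, H, C, G, N, A, V}, right has 0 { }.
  Root H: left subtree has 1 node {K}, right has 5 {C, G, N, A, V}.
    Root N: left subtree has 2 nodes {C, G}, right has 2 {A, V}.
      Root C: left subtree has 0 nodes { }, right has 1 {G}.
      Root A: left subtree has 0 nodes { }, right has 1 {V}.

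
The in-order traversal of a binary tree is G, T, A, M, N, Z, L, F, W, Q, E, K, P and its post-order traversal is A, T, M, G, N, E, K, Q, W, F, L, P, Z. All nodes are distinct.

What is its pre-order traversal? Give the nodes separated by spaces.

The last element of post-order is the root; it splits in-order into left and right subtrees.
Root Z: left subtree has 5 nodes {G, T, A, M, N}, right has 7 {L, F, W, Q, E, K, P}.
  Root N: left subtree has 4 nodes {G, T, A, M}, right has 0 { }.
    Root G: left subtree has 0 nodes { }, right has 3 {T, A, M}.
      Root M: left subtree has 2 nodes {T, A}, right has 0 { }.
        Root T: left subtree has 0 nodes { }, right has 1 {A}.
  Root P: left subtree has 6 nodes {L, F, W, Q, E, K}, right has 0 { }.
    Root L: left subtree has 0 nodes { }, right has 5 {F, W, Q, E, K}.
      Root F: left subtree has 0 nodes { }, right has 4 {W, Q, E, K}.
        Root W: left subtree has 0 nodes { }, right has 3 {Q, E, K}.
          Root Q: left subtree has 0 nodes { }, right has 2 {E, K}.
            Root K: left subtree has 1 node {E}, right has 0 { }.

Z N G M T A P L F W Q K E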